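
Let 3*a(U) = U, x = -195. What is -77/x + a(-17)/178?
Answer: 12601/34710 ≈ 0.36304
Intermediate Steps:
a(U) = U/3
-77/x + a(-17)/178 = -77/(-195) + ((⅓)*(-17))/178 = -77*(-1/195) - 17/3*1/178 = 77/195 - 17/534 = 12601/34710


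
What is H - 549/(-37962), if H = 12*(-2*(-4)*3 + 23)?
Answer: 2379013/4218 ≈ 564.01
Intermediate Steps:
H = 564 (H = 12*(8*3 + 23) = 12*(24 + 23) = 12*47 = 564)
H - 549/(-37962) = 564 - 549/(-37962) = 564 - 549*(-1)/37962 = 564 - 1*(-61/4218) = 564 + 61/4218 = 2379013/4218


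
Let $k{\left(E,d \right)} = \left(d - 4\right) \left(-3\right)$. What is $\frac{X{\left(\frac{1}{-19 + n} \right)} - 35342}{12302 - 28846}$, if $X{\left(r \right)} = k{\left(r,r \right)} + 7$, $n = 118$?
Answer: $\frac{291415}{136488} \approx 2.1351$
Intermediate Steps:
$k{\left(E,d \right)} = 12 - 3 d$ ($k{\left(E,d \right)} = \left(-4 + d\right) \left(-3\right) = 12 - 3 d$)
$X{\left(r \right)} = 19 - 3 r$ ($X{\left(r \right)} = \left(12 - 3 r\right) + 7 = 19 - 3 r$)
$\frac{X{\left(\frac{1}{-19 + n} \right)} - 35342}{12302 - 28846} = \frac{\left(19 - \frac{3}{-19 + 118}\right) - 35342}{12302 - 28846} = \frac{\left(19 - \frac{3}{99}\right) - 35342}{-16544} = \left(\left(19 - \frac{1}{33}\right) - 35342\right) \left(- \frac{1}{16544}\right) = \left(\frac{626}{33} - 35342\right) \left(- \frac{1}{16544}\right) = \left(- \frac{1165660}{33}\right) \left(- \frac{1}{16544}\right) = \frac{291415}{136488}$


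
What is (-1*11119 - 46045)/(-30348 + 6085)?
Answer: 57164/24263 ≈ 2.3560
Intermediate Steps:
(-1*11119 - 46045)/(-30348 + 6085) = (-11119 - 46045)/(-24263) = -57164*(-1/24263) = 57164/24263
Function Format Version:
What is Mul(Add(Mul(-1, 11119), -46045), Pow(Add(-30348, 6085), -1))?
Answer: Rational(57164, 24263) ≈ 2.3560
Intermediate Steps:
Mul(Add(Mul(-1, 11119), -46045), Pow(Add(-30348, 6085), -1)) = Mul(Add(-11119, -46045), Pow(-24263, -1)) = Mul(-57164, Rational(-1, 24263)) = Rational(57164, 24263)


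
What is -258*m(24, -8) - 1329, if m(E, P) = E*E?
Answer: -149937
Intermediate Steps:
m(E, P) = E**2
-258*m(24, -8) - 1329 = -258*24**2 - 1329 = -258*576 - 1329 = -148608 - 1329 = -149937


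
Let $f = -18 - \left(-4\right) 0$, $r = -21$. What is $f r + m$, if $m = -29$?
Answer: $349$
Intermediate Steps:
$f = -18$ ($f = -18 - 0 = -18 + 0 = -18$)
$f r + m = \left(-18\right) \left(-21\right) - 29 = 378 - 29 = 349$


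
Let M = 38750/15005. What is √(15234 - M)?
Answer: 2*√34293540371/3001 ≈ 123.42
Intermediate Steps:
M = 7750/3001 (M = 38750*(1/15005) = 7750/3001 ≈ 2.5825)
√(15234 - M) = √(15234 - 1*7750/3001) = √(15234 - 7750/3001) = √(45709484/3001) = 2*√34293540371/3001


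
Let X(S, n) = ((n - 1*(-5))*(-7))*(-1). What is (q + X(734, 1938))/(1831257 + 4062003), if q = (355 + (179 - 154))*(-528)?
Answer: -187039/5893260 ≈ -0.031738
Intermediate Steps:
X(S, n) = 35 + 7*n (X(S, n) = ((n + 5)*(-7))*(-1) = ((5 + n)*(-7))*(-1) = (-35 - 7*n)*(-1) = 35 + 7*n)
q = -200640 (q = (355 + 25)*(-528) = 380*(-528) = -200640)
(q + X(734, 1938))/(1831257 + 4062003) = (-200640 + (35 + 7*1938))/(1831257 + 4062003) = (-200640 + (35 + 13566))/5893260 = (-200640 + 13601)*(1/5893260) = -187039*1/5893260 = -187039/5893260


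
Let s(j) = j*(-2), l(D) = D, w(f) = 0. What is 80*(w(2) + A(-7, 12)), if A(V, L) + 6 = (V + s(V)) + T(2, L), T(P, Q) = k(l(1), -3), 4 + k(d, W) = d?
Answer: -160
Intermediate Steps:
k(d, W) = -4 + d
s(j) = -2*j
T(P, Q) = -3 (T(P, Q) = -4 + 1 = -3)
A(V, L) = -9 - V (A(V, L) = -6 + ((V - 2*V) - 3) = -6 + (-V - 3) = -6 + (-3 - V) = -9 - V)
80*(w(2) + A(-7, 12)) = 80*(0 + (-9 - 1*(-7))) = 80*(0 + (-9 + 7)) = 80*(0 - 2) = 80*(-2) = -160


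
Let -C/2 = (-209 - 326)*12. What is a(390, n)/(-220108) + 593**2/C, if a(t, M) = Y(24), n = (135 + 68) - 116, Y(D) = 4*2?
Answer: 19350163843/706546680 ≈ 27.387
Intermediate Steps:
Y(D) = 8
n = 87 (n = 203 - 116 = 87)
a(t, M) = 8
C = 12840 (C = -2*(-209 - 326)*12 = -(-1070)*12 = -2*(-6420) = 12840)
a(390, n)/(-220108) + 593**2/C = 8/(-220108) + 593**2/12840 = 8*(-1/220108) + 351649*(1/12840) = -2/55027 + 351649/12840 = 19350163843/706546680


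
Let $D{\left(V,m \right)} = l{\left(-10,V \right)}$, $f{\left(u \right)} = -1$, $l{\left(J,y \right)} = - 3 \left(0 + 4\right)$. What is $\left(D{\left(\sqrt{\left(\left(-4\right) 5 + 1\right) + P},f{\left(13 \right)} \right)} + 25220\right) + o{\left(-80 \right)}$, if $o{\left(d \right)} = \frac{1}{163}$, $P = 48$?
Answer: $\frac{4108905}{163} \approx 25208.0$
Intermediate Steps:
$l{\left(J,y \right)} = -12$ ($l{\left(J,y \right)} = \left(-3\right) 4 = -12$)
$D{\left(V,m \right)} = -12$
$o{\left(d \right)} = \frac{1}{163}$
$\left(D{\left(\sqrt{\left(\left(-4\right) 5 + 1\right) + P},f{\left(13 \right)} \right)} + 25220\right) + o{\left(-80 \right)} = \left(-12 + 25220\right) + \frac{1}{163} = 25208 + \frac{1}{163} = \frac{4108905}{163}$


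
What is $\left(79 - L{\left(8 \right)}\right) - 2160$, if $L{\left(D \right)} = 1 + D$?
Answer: $-2090$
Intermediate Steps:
$\left(79 - L{\left(8 \right)}\right) - 2160 = \left(79 - \left(1 + 8\right)\right) - 2160 = \left(79 - 9\right) - 2160 = 70 - 2160 = -2090$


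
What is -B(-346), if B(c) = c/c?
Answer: -1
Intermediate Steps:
B(c) = 1
-B(-346) = -1*1 = -1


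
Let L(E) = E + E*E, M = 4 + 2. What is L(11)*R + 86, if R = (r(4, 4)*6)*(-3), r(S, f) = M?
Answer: -14170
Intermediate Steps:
M = 6
r(S, f) = 6
R = -108 (R = (6*6)*(-3) = 36*(-3) = -108)
L(E) = E + E**2
L(11)*R + 86 = (11*(1 + 11))*(-108) + 86 = (11*12)*(-108) + 86 = 132*(-108) + 86 = -14256 + 86 = -14170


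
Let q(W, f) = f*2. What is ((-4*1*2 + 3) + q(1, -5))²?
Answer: 225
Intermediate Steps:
q(W, f) = 2*f
((-4*1*2 + 3) + q(1, -5))² = ((-4*1*2 + 3) + 2*(-5))² = ((-4*2 + 3) - 10)² = ((-8 + 3) - 10)² = (-5 - 10)² = (-15)² = 225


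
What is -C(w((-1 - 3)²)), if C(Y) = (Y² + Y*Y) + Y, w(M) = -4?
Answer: -28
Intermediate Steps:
C(Y) = Y + 2*Y² (C(Y) = (Y² + Y²) + Y = 2*Y² + Y = Y + 2*Y²)
-C(w((-1 - 3)²)) = -(-4)*(1 + 2*(-4)) = -(-4)*(1 - 8) = -(-4)*(-7) = -1*28 = -28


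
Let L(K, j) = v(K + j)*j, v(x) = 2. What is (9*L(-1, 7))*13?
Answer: 1638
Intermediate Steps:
L(K, j) = 2*j
(9*L(-1, 7))*13 = (9*(2*7))*13 = (9*14)*13 = 126*13 = 1638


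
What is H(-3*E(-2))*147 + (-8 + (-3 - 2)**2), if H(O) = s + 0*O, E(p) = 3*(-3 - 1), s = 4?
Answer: 605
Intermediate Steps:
E(p) = -12 (E(p) = 3*(-4) = -12)
H(O) = 4 (H(O) = 4 + 0*O = 4 + 0 = 4)
H(-3*E(-2))*147 + (-8 + (-3 - 2)**2) = 4*147 + (-8 + (-3 - 2)**2) = 588 + (-8 + (-5)**2) = 588 + (-8 + 25) = 588 + 17 = 605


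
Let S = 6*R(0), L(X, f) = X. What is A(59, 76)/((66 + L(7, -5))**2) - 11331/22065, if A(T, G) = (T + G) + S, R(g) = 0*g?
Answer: -19134708/39194795 ≈ -0.48819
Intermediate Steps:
R(g) = 0
S = 0 (S = 6*0 = 0)
A(T, G) = G + T (A(T, G) = (T + G) + 0 = (G + T) + 0 = G + T)
A(59, 76)/((66 + L(7, -5))**2) - 11331/22065 = (76 + 59)/((66 + 7)**2) - 11331/22065 = 135/(73**2) - 11331*1/22065 = 135/5329 - 3777/7355 = -19134708/39194795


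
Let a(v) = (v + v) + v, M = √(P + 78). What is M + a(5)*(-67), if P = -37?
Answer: -1005 + √41 ≈ -998.60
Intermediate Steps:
M = √41 (M = √(-37 + 78) = √41 ≈ 6.4031)
a(v) = 3*v (a(v) = 2*v + v = 3*v)
M + a(5)*(-67) = √41 + (3*5)*(-67) = √41 + 15*(-67) = √41 - 1005 = -1005 + √41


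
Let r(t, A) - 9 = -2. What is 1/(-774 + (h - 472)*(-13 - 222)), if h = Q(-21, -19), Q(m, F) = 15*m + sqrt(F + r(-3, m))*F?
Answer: -I/(-184171*I + 8930*sqrt(3)) ≈ 5.3917e-6 - 4.5281e-7*I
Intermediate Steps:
r(t, A) = 7 (r(t, A) = 9 - 2 = 7)
Q(m, F) = 15*m + F*sqrt(7 + F) (Q(m, F) = 15*m + sqrt(F + 7)*F = 15*m + sqrt(7 + F)*F = 15*m + F*sqrt(7 + F))
h = -315 - 38*I*sqrt(3) (h = 15*(-21) - 19*sqrt(7 - 19) = -315 - 38*I*sqrt(3) ≈ -315.0 - 65.818*I)
1/(-774 + (h - 472)*(-13 - 222)) = 1/(-774 + ((-315 - 38*I*sqrt(3)) - 472)*(-13 - 222)) = 1/(-774 + (-787 - 38*I*sqrt(3))*(-235)) = 1/(-774 + (184945 + 8930*I*sqrt(3))) = 1/(184171 + 8930*I*sqrt(3))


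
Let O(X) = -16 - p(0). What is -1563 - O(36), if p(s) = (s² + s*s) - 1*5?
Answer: -1552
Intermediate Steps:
p(s) = -5 + 2*s² (p(s) = (s² + s²) - 5 = 2*s² - 5 = -5 + 2*s²)
O(X) = -11 (O(X) = -16 - (-5 + 2*0²) = -16 - (-5 + 2*0) = -16 - (-5 + 0) = -16 - 1*(-5) = -16 + 5 = -11)
-1563 - O(36) = -1563 - 1*(-11) = -1563 + 11 = -1552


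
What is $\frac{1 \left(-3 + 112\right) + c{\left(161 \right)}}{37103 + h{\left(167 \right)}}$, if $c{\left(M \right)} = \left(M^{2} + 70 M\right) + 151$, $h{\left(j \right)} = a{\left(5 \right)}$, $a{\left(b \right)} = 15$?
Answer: $\frac{37451}{37118} \approx 1.009$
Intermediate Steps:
$h{\left(j \right)} = 15$
$c{\left(M \right)} = 151 + M^{2} + 70 M$
$\frac{1 \left(-3 + 112\right) + c{\left(161 \right)}}{37103 + h{\left(167 \right)}} = \frac{1 \left(-3 + 112\right) + \left(151 + 161^{2} + 70 \cdot 161\right)}{37103 + 15} = \frac{1 \cdot 109 + \left(151 + 25921 + 11270\right)}{37118} = \left(109 + 37342\right) \frac{1}{37118} = 37451 \cdot \frac{1}{37118} = \frac{37451}{37118}$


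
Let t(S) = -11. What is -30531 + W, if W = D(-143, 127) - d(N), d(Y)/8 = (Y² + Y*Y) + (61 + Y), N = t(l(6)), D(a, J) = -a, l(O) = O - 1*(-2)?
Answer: -32724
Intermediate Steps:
l(O) = 2 + O (l(O) = O + 2 = 2 + O)
N = -11
d(Y) = 488 + 8*Y + 16*Y² (d(Y) = 8*((Y² + Y*Y) + (61 + Y)) = 8*((Y² + Y²) + (61 + Y)) = 8*(2*Y² + (61 + Y)) = 8*(61 + Y + 2*Y²) = 488 + 8*Y + 16*Y²)
W = -2193 (W = -1*(-143) - (488 + 8*(-11) + 16*(-11)²) = 143 - (488 - 88 + 16*121) = 143 - (488 - 88 + 1936) = 143 - 1*2336 = 143 - 2336 = -2193)
-30531 + W = -30531 - 2193 = -32724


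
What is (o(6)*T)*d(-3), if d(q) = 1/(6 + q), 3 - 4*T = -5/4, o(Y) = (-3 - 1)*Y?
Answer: -17/2 ≈ -8.5000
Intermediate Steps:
o(Y) = -4*Y
T = 17/16 (T = 3/4 - (-5)/(4*4) = 3/4 - 1/4*(-5/4) = 3/4 + 5/16 = 17/16 ≈ 1.0625)
(o(6)*T)*d(-3) = (-4*6*(17/16))/(6 - 3) = -24*17/16/3 = -51/2*1/3 = -17/2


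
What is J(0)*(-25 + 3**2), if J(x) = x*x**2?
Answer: 0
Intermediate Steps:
J(x) = x**3
J(0)*(-25 + 3**2) = 0**3*(-25 + 3**2) = 0*(-25 + 9) = 0*(-16) = 0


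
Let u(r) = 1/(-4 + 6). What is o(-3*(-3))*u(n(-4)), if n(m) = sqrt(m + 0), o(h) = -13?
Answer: -13/2 ≈ -6.5000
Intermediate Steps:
n(m) = sqrt(m)
u(r) = 1/2
o(-3*(-3))*u(n(-4)) = -13*1/2 = -13/2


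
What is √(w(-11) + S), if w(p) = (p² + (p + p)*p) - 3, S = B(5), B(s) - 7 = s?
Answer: 2*√93 ≈ 19.287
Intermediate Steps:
B(s) = 7 + s
S = 12 (S = 7 + 5 = 12)
w(p) = -3 + 3*p² (w(p) = (p² + (2*p)*p) - 3 = (p² + 2*p²) - 3 = 3*p² - 3 = -3 + 3*p²)
√(w(-11) + S) = √((-3 + 3*(-11)²) + 12) = √((-3 + 3*121) + 12) = √((-3 + 363) + 12) = √(360 + 12) = √372 = 2*√93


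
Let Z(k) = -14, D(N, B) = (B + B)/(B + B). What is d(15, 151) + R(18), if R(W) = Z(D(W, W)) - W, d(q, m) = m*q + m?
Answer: 2384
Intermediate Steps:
D(N, B) = 1 (D(N, B) = (2*B)/((2*B)) = (2*B)*(1/(2*B)) = 1)
d(q, m) = m + m*q
R(W) = -14 - W
d(15, 151) + R(18) = 151*(1 + 15) + (-14 - 1*18) = 151*16 + (-14 - 18) = 2416 - 32 = 2384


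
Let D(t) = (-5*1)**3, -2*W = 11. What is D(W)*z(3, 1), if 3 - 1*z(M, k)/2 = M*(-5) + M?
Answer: -3750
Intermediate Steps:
W = -11/2 (W = -1/2*11 = -11/2 ≈ -5.5000)
z(M, k) = 6 + 8*M (z(M, k) = 6 - 2*(M*(-5) + M) = 6 - 2*(-5*M + M) = 6 - (-8)*M = 6 + 8*M)
D(t) = -125 (D(t) = (-5)**3 = -125)
D(W)*z(3, 1) = -125*(6 + 8*3) = -125*(6 + 24) = -125*30 = -3750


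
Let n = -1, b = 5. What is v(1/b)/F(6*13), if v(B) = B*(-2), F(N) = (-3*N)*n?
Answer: -1/585 ≈ -0.0017094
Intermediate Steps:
F(N) = 3*N (F(N) = -3*N*(-1) = 3*N)
v(B) = -2*B
v(1/b)/F(6*13) = (-2/5)/((3*(6*13))) = (-2*1/5)/((3*78)) = -2/5/234 = -2/5*1/234 = -1/585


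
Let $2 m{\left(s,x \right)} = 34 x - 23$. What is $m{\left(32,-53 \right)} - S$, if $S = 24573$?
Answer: $- \frac{50971}{2} \approx -25486.0$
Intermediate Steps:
$m{\left(s,x \right)} = - \frac{23}{2} + 17 x$ ($m{\left(s,x \right)} = \frac{34 x - 23}{2} = \frac{-23 + 34 x}{2} = - \frac{23}{2} + 17 x$)
$m{\left(32,-53 \right)} - S = \left(- \frac{23}{2} + 17 \left(-53\right)\right) - 24573 = \left(- \frac{23}{2} - 901\right) - 24573 = - \frac{1825}{2} - 24573 = - \frac{50971}{2}$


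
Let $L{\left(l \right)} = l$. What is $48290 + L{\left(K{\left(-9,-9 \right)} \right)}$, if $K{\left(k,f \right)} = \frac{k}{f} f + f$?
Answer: $48272$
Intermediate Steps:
$K{\left(k,f \right)} = f + k$ ($K{\left(k,f \right)} = \frac{k}{f} f + f = k + f = f + k$)
$48290 + L{\left(K{\left(-9,-9 \right)} \right)} = 48290 - 18 = 48272$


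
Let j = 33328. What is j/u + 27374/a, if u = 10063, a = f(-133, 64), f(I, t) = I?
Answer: -271031938/1338379 ≈ -202.51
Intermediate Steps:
a = -133
j/u + 27374/a = 33328/10063 + 27374/(-133) = 33328*(1/10063) + 27374*(-1/133) = 33328/10063 - 27374/133 = -271031938/1338379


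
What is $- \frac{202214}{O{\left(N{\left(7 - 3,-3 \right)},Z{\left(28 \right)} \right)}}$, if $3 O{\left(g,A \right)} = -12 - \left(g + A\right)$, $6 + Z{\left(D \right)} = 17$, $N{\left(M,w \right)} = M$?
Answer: $\frac{202214}{9} \approx 22468.0$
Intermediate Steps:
$Z{\left(D \right)} = 11$ ($Z{\left(D \right)} = -6 + 17 = 11$)
$O{\left(g,A \right)} = -4 - \frac{A}{3} - \frac{g}{3}$ ($O{\left(g,A \right)} = \frac{-12 - \left(g + A\right)}{3} = \frac{-12 - \left(A + g\right)}{3} = \frac{-12 - A - g}{3} = -4 - \frac{A}{3} - \frac{g}{3}$)
$- \frac{202214}{O{\left(N{\left(7 - 3,-3 \right)},Z{\left(28 \right)} \right)}} = - \frac{202214}{-4 - \frac{11}{3} - \frac{7 - 3}{3}} = - \frac{202214}{-4 - \frac{11}{3} - \frac{4}{3}} = - \frac{202214}{-9} = \left(-202214\right) \left(- \frac{1}{9}\right) = \frac{202214}{9}$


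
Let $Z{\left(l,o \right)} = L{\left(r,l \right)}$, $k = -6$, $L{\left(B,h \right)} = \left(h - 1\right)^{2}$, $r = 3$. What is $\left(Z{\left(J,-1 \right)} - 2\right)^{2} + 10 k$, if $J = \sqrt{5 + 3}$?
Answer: $21 - 56 \sqrt{2} \approx -58.196$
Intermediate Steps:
$J = 2 \sqrt{2}$ ($J = \sqrt{8} = 2 \sqrt{2} \approx 2.8284$)
$L{\left(B,h \right)} = \left(-1 + h\right)^{2}$
$Z{\left(l,o \right)} = \left(-1 + l\right)^{2}$
$\left(Z{\left(J,-1 \right)} - 2\right)^{2} + 10 k = \left(\left(-1 + 2 \sqrt{2}\right)^{2} - 2\right)^{2} + 10 \left(-6\right) = \left(-2 + \left(-1 + 2 \sqrt{2}\right)^{2}\right)^{2} - 60 = -60 + \left(-2 + \left(-1 + 2 \sqrt{2}\right)^{2}\right)^{2}$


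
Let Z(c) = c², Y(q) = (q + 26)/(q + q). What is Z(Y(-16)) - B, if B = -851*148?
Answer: 32242713/256 ≈ 1.2595e+5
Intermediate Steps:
B = -125948
Y(q) = (26 + q)/(2*q) (Y(q) = (26 + q)/((2*q)) = (26 + q)*(1/(2*q)) = (26 + q)/(2*q))
Z(Y(-16)) - B = ((½)*(26 - 16)/(-16))² - 1*(-125948) = ((½)*(-1/16)*10)² + 125948 = (-5/16)² + 125948 = 25/256 + 125948 = 32242713/256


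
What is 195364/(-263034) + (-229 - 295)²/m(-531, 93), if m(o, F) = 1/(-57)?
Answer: -2058350569826/131517 ≈ -1.5651e+7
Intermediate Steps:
m(o, F) = -1/57
195364/(-263034) + (-229 - 295)²/m(-531, 93) = 195364/(-263034) + (-229 - 295)²/(-1/57) = 195364*(-1/263034) + (-524)²*(-57) = -97682/131517 + 274576*(-57) = -97682/131517 - 15650832 = -2058350569826/131517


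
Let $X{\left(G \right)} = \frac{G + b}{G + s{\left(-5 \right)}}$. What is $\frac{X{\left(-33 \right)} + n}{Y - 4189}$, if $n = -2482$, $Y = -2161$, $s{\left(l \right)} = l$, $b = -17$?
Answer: $\frac{47133}{120650} \approx 0.39066$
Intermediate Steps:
$X{\left(G \right)} = \frac{-17 + G}{-5 + G}$ ($X{\left(G \right)} = \frac{G - 17}{G - 5} = \frac{-17 + G}{-5 + G}$)
$\frac{X{\left(-33 \right)} + n}{Y - 4189} = \frac{\frac{-17 - 33}{-5 - 33} - 2482}{-2161 - 4189} = \frac{\frac{1}{-38} \left(-50\right) - 2482}{-6350} = \left(\left(- \frac{1}{38}\right) \left(-50\right) - 2482\right) \left(- \frac{1}{6350}\right) = \left(\frac{25}{19} - 2482\right) \left(- \frac{1}{6350}\right) = \left(- \frac{47133}{19}\right) \left(- \frac{1}{6350}\right) = \frac{47133}{120650}$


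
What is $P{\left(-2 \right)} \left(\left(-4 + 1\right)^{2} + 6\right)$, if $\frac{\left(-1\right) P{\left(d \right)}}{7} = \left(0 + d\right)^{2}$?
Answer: $-420$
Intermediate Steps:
$P{\left(d \right)} = - 7 d^{2}$ ($P{\left(d \right)} = - 7 \left(0 + d\right)^{2} = - 7 d^{2}$)
$P{\left(-2 \right)} \left(\left(-4 + 1\right)^{2} + 6\right) = - 7 \left(-2\right)^{2} \left(\left(-4 + 1\right)^{2} + 6\right) = \left(-7\right) 4 \left(\left(-3\right)^{2} + 6\right) = - 28 \left(9 + 6\right) = \left(-28\right) 15 = -420$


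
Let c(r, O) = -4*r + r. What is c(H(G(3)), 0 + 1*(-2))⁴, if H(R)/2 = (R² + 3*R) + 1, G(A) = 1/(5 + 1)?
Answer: 9150625/1296 ≈ 7060.7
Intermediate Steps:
G(A) = ⅙ (G(A) = 1/6 = ⅙)
H(R) = 2 + 2*R² + 6*R (H(R) = 2*((R² + 3*R) + 1) = 2*(1 + R² + 3*R) = 2 + 2*R² + 6*R)
c(r, O) = -3*r
c(H(G(3)), 0 + 1*(-2))⁴ = (-3*(2 + 2*(⅙)² + 6*(⅙)))⁴ = (-3*(2 + 2*(1/36) + 1))⁴ = (-3*(2 + 1/18 + 1))⁴ = (-3*55/18)⁴ = (-55/6)⁴ = 9150625/1296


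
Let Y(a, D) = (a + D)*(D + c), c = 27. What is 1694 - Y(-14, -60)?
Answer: -748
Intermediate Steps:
Y(a, D) = (27 + D)*(D + a) (Y(a, D) = (a + D)*(D + 27) = (D + a)*(27 + D) = (27 + D)*(D + a))
1694 - Y(-14, -60) = 1694 - ((-60)² + 27*(-60) + 27*(-14) - 60*(-14)) = 1694 - (3600 - 1620 - 378 + 840) = 1694 - 1*2442 = 1694 - 2442 = -748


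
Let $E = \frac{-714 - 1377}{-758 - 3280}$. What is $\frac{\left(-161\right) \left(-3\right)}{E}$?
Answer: $\frac{650118}{697} \approx 932.74$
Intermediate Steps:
$E = \frac{697}{1346}$ ($E = - \frac{2091}{-4038} = \left(-2091\right) \left(- \frac{1}{4038}\right) = \frac{697}{1346} \approx 0.51783$)
$\frac{\left(-161\right) \left(-3\right)}{E} = \frac{\left(-161\right) \left(-3\right)}{\frac{697}{1346}} = 483 \cdot \frac{1346}{697} = \frac{650118}{697}$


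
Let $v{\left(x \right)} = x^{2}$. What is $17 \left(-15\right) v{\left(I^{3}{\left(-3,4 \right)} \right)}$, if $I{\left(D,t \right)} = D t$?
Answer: $-761425920$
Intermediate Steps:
$17 \left(-15\right) v{\left(I^{3}{\left(-3,4 \right)} \right)} = 17 \left(-15\right) \left(\left(\left(-3\right) 4\right)^{3}\right)^{2} = - 255 \left(\left(-12\right)^{3}\right)^{2} = - 255 \left(-1728\right)^{2} = \left(-255\right) 2985984 = -761425920$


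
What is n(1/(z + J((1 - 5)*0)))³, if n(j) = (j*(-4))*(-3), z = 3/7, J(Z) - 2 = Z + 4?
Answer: 21952/3375 ≈ 6.5043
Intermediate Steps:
J(Z) = 6 + Z (J(Z) = 2 + (Z + 4) = 2 + (4 + Z) = 6 + Z)
z = 3/7 (z = 3*(⅐) = 3/7 ≈ 0.42857)
n(j) = 12*j (n(j) = -4*j*(-3) = 12*j)
n(1/(z + J((1 - 5)*0)))³ = (12/(3/7 + (6 + (1 - 5)*0)))³ = (12/(3/7 + (6 - 4*0)))³ = (12/(3/7 + (6 + 0)))³ = (12/(3/7 + 6))³ = (12/(45/7))³ = (12*(7/45))³ = (28/15)³ = 21952/3375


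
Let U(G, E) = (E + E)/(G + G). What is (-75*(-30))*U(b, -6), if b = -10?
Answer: 1350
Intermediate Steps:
U(G, E) = E/G (U(G, E) = (2*E)/((2*G)) = (2*E)*(1/(2*G)) = E/G)
(-75*(-30))*U(b, -6) = (-75*(-30))*(-6/(-10)) = 2250*(-6*(-⅒)) = 2250*(⅗) = 1350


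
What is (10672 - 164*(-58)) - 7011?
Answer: 13173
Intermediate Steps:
(10672 - 164*(-58)) - 7011 = (10672 + 9512) - 7011 = 20184 - 7011 = 13173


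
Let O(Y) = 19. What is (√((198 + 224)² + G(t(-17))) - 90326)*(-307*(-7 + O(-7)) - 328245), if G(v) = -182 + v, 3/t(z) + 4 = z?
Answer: 29981818854 - 331929*√8717191/7 ≈ 2.9842e+10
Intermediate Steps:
t(z) = 3/(-4 + z)
(√((198 + 224)² + G(t(-17))) - 90326)*(-307*(-7 + O(-7)) - 328245) = (√((198 + 224)² + (-182 + 3/(-4 - 17))) - 90326)*(-307*(-7 + 19) - 328245) = (√(422² + (-182 + 3/(-21))) - 90326)*(-307*12 - 328245) = (√(178084 + (-182 + 3*(-1/21))) - 90326)*(-3684 - 328245) = (√(178084 + (-182 - ⅐)) - 90326)*(-331929) = (√(178084 - 1275/7) - 90326)*(-331929) = (√(1245313/7) - 90326)*(-331929) = (√8717191/7 - 90326)*(-331929) = (-90326 + √8717191/7)*(-331929) = 29981818854 - 331929*√8717191/7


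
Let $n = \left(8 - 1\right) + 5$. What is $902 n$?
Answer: $10824$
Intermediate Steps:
$n = 12$ ($n = 7 + 5 = 12$)
$902 n = 902 \cdot 12 = 10824$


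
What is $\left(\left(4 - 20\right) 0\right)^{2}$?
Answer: $0$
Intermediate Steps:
$\left(\left(4 - 20\right) 0\right)^{2} = \left(\left(-16\right) 0\right)^{2} = 0^{2} = 0$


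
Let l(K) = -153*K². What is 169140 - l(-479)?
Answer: 35273613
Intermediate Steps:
169140 - l(-479) = 169140 - (-153)*(-479)² = 169140 - (-153)*229441 = 169140 - 1*(-35104473) = 169140 + 35104473 = 35273613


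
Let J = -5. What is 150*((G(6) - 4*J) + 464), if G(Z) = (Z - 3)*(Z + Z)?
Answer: 78000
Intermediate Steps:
G(Z) = 2*Z*(-3 + Z) (G(Z) = (-3 + Z)*(2*Z) = 2*Z*(-3 + Z))
150*((G(6) - 4*J) + 464) = 150*((2*6*(-3 + 6) - 4*(-5)) + 464) = 150*((2*6*3 + 20) + 464) = 150*((36 + 20) + 464) = 150*(56 + 464) = 150*520 = 78000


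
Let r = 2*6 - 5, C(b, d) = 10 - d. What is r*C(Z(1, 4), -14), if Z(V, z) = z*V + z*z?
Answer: 168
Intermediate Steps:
Z(V, z) = z**2 + V*z (Z(V, z) = V*z + z**2 = z**2 + V*z)
r = 7 (r = 12 - 5 = 7)
r*C(Z(1, 4), -14) = 7*(10 - 1*(-14)) = 7*(10 + 14) = 7*24 = 168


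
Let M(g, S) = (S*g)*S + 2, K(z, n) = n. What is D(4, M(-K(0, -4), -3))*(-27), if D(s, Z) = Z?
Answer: -1026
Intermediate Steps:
M(g, S) = 2 + g*S² (M(g, S) = g*S² + 2 = 2 + g*S²)
D(4, M(-K(0, -4), -3))*(-27) = (2 - 1*(-4)*(-3)²)*(-27) = (2 + 4*9)*(-27) = (2 + 36)*(-27) = 38*(-27) = -1026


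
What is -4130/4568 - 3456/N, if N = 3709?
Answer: -15552589/8471356 ≈ -1.8359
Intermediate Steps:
-4130/4568 - 3456/N = -4130/4568 - 3456/3709 = -4130*1/4568 - 3456*1/3709 = -2065/2284 - 3456/3709 = -15552589/8471356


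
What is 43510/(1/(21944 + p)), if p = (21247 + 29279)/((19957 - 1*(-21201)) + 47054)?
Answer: 7018796266295/7351 ≈ 9.5481e+8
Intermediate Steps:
p = 8421/14702 (p = 50526/((19957 + 21201) + 47054) = 50526/(41158 + 47054) = 50526/88212 = 50526*(1/88212) = 8421/14702 ≈ 0.57278)
43510/(1/(21944 + p)) = 43510/(1/(21944 + 8421/14702)) = 43510/(1/(322629109/14702)) = 43510/(14702/322629109) = 43510*(322629109/14702) = 7018796266295/7351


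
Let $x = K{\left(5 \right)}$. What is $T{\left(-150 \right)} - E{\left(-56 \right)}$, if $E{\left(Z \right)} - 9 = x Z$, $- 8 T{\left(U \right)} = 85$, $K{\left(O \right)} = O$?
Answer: $\frac{2083}{8} \approx 260.38$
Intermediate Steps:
$T{\left(U \right)} = - \frac{85}{8}$ ($T{\left(U \right)} = \left(- \frac{1}{8}\right) 85 = - \frac{85}{8}$)
$x = 5$
$E{\left(Z \right)} = 9 + 5 Z$
$T{\left(-150 \right)} - E{\left(-56 \right)} = - \frac{85}{8} - \left(9 + 5 \left(-56\right)\right) = - \frac{85}{8} - \left(9 - 280\right) = - \frac{85}{8} - -271 = - \frac{85}{8} + 271 = \frac{2083}{8}$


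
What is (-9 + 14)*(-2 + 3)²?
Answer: 5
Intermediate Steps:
(-9 + 14)*(-2 + 3)² = 5*1² = 5*1 = 5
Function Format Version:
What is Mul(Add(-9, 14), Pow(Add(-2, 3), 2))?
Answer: 5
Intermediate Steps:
Mul(Add(-9, 14), Pow(Add(-2, 3), 2)) = Mul(5, Pow(1, 2)) = Mul(5, 1) = 5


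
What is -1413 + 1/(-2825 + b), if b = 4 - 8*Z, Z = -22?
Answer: -3737386/2645 ≈ -1413.0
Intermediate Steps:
b = 180 (b = 4 - 8*(-22) = 4 + 176 = 180)
-1413 + 1/(-2825 + b) = -1413 + 1/(-2825 + 180) = -1413 + 1/(-2645) = -1413 - 1/2645 = -3737386/2645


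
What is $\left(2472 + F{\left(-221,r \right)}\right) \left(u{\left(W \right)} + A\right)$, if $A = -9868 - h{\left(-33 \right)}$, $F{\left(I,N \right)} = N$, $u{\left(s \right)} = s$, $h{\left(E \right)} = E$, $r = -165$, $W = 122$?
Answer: $-22407891$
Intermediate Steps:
$A = -9835$ ($A = -9868 - -33 = -9868 + 33 = -9835$)
$\left(2472 + F{\left(-221,r \right)}\right) \left(u{\left(W \right)} + A\right) = \left(2472 - 165\right) \left(122 - 9835\right) = 2307 \left(-9713\right) = -22407891$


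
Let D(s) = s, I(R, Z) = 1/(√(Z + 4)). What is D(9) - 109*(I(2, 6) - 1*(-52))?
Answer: -5659 - 109*√10/10 ≈ -5693.5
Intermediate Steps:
I(R, Z) = (4 + Z)^(-½) (I(R, Z) = 1/(√(4 + Z)) = (4 + Z)^(-½))
D(9) - 109*(I(2, 6) - 1*(-52)) = 9 - 109*((4 + 6)^(-½) - 1*(-52)) = 9 - 109*(10^(-½) + 52) = 9 - 109*(√10/10 + 52) = 9 - 109*(52 + √10/10) = 9 + (-5668 - 109*√10/10) = -5659 - 109*√10/10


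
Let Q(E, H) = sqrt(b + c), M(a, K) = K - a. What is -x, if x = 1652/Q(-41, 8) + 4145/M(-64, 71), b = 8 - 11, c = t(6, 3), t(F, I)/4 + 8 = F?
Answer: -829/27 + 1652*I*sqrt(11)/11 ≈ -30.704 + 498.1*I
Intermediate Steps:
t(F, I) = -32 + 4*F
c = -8 (c = -32 + 4*6 = -32 + 24 = -8)
b = -3
Q(E, H) = I*sqrt(11) (Q(E, H) = sqrt(-3 - 8) = sqrt(-11) = I*sqrt(11))
x = 829/27 - 1652*I*sqrt(11)/11 (x = 1652/((I*sqrt(11))) + 4145/(71 - 1*(-64)) = 1652*(-I*sqrt(11)/11) + 4145/(71 + 64) = -1652*I*sqrt(11)/11 + 4145/135 = -1652*I*sqrt(11)/11 + 4145*(1/135) = -1652*I*sqrt(11)/11 + 829/27 = 829/27 - 1652*I*sqrt(11)/11 ≈ 30.704 - 498.1*I)
-x = -(829/27 - 1652*I*sqrt(11)/11) = -829/27 + 1652*I*sqrt(11)/11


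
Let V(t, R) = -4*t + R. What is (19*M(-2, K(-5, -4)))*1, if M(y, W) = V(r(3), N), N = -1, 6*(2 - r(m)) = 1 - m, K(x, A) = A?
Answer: -589/3 ≈ -196.33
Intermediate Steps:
r(m) = 11/6 + m/6 (r(m) = 2 - (1 - m)/6 = 2 + (-⅙ + m/6) = 11/6 + m/6)
V(t, R) = R - 4*t
M(y, W) = -31/3 (M(y, W) = -1 - 4*(11/6 + (⅙)*3) = -1 - 4*(11/6 + ½) = -1 - 4*7/3 = -1 - 28/3 = -31/3)
(19*M(-2, K(-5, -4)))*1 = (19*(-31/3))*1 = -589/3*1 = -589/3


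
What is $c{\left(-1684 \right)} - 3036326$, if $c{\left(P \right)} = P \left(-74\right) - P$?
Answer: $-2910026$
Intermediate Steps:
$c{\left(P \right)} = - 75 P$ ($c{\left(P \right)} = - 74 P - P = - 75 P$)
$c{\left(-1684 \right)} - 3036326 = \left(-75\right) \left(-1684\right) - 3036326 = 126300 - 3036326 = -2910026$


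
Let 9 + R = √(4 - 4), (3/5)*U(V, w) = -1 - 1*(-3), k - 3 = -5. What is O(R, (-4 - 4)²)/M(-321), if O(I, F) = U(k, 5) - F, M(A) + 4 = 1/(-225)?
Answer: 13650/901 ≈ 15.150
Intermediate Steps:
k = -2 (k = 3 - 5 = -2)
U(V, w) = 10/3 (U(V, w) = 5*(-1 - 1*(-3))/3 = 5*(-1 + 3)/3 = (5/3)*2 = 10/3)
M(A) = -901/225 (M(A) = -4 + 1/(-225) = -4 - 1/225 = -901/225)
R = -9 (R = -9 + √(4 - 4) = -9 + √0 = -9 + 0 = -9)
O(I, F) = 10/3 - F
O(R, (-4 - 4)²)/M(-321) = (10/3 - (-4 - 4)²)/(-901/225) = (10/3 - 1*(-8)²)*(-225/901) = (10/3 - 1*64)*(-225/901) = (10/3 - 64)*(-225/901) = -182/3*(-225/901) = 13650/901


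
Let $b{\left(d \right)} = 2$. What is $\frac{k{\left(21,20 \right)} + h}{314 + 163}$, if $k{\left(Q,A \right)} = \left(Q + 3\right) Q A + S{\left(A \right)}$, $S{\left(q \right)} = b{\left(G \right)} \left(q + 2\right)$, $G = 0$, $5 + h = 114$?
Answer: $\frac{1137}{53} \approx 21.453$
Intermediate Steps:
$h = 109$ ($h = -5 + 114 = 109$)
$S{\left(q \right)} = 4 + 2 q$ ($S{\left(q \right)} = 2 \left(q + 2\right) = 2 \left(2 + q\right) = 4 + 2 q$)
$k{\left(Q,A \right)} = 4 + 2 A + A Q \left(3 + Q\right)$ ($k{\left(Q,A \right)} = \left(Q + 3\right) Q A + \left(4 + 2 A\right) = \left(3 + Q\right) Q A + \left(4 + 2 A\right) = Q \left(3 + Q\right) A + \left(4 + 2 A\right) = A Q \left(3 + Q\right) + \left(4 + 2 A\right) = 4 + 2 A + A Q \left(3 + Q\right)$)
$\frac{k{\left(21,20 \right)} + h}{314 + 163} = \frac{\left(4 + 2 \cdot 20 + 20 \cdot 21^{2} + 3 \cdot 20 \cdot 21\right) + 109}{314 + 163} = \frac{\left(4 + 40 + 20 \cdot 441 + 1260\right) + 109}{477} = \left(\left(4 + 40 + 8820 + 1260\right) + 109\right) \frac{1}{477} = \left(10124 + 109\right) \frac{1}{477} = 10233 \cdot \frac{1}{477} = \frac{1137}{53}$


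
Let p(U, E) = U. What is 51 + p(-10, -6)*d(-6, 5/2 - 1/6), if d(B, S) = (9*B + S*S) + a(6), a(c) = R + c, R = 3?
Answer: 4019/9 ≈ 446.56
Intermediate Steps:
a(c) = 3 + c
d(B, S) = 9 + S**2 + 9*B (d(B, S) = (9*B + S*S) + (3 + 6) = (9*B + S**2) + 9 = (S**2 + 9*B) + 9 = 9 + S**2 + 9*B)
51 + p(-10, -6)*d(-6, 5/2 - 1/6) = 51 - 10*(9 + (5/2 - 1/6)**2 + 9*(-6)) = 51 - 10*(9 + (5*(1/2) - 1*1/6)**2 - 54) = 51 - 10*(9 + (5/2 - 1/6)**2 - 54) = 51 - 10*(9 + (7/3)**2 - 54) = 51 - 10*(9 + 49/9 - 54) = 51 - 10*(-356/9) = 51 + 3560/9 = 4019/9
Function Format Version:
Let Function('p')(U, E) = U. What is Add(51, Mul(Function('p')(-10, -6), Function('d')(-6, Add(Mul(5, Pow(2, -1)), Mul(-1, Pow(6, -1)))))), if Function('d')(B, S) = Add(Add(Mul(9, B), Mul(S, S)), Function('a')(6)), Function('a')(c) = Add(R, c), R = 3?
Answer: Rational(4019, 9) ≈ 446.56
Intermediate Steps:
Function('a')(c) = Add(3, c)
Function('d')(B, S) = Add(9, Pow(S, 2), Mul(9, B)) (Function('d')(B, S) = Add(Add(Mul(9, B), Mul(S, S)), Add(3, 6)) = Add(Add(Mul(9, B), Pow(S, 2)), 9) = Add(Add(Pow(S, 2), Mul(9, B)), 9) = Add(9, Pow(S, 2), Mul(9, B)))
Add(51, Mul(Function('p')(-10, -6), Function('d')(-6, Add(Mul(5, Pow(2, -1)), Mul(-1, Pow(6, -1)))))) = Add(51, Mul(-10, Add(9, Pow(Add(Mul(5, Pow(2, -1)), Mul(-1, Pow(6, -1))), 2), Mul(9, -6)))) = Add(51, Mul(-10, Add(9, Pow(Add(Mul(5, Rational(1, 2)), Mul(-1, Rational(1, 6))), 2), -54))) = Add(51, Mul(-10, Add(9, Pow(Add(Rational(5, 2), Rational(-1, 6)), 2), -54))) = Add(51, Mul(-10, Add(9, Pow(Rational(7, 3), 2), -54))) = Add(51, Mul(-10, Add(9, Rational(49, 9), -54))) = Add(51, Mul(-10, Rational(-356, 9))) = Add(51, Rational(3560, 9)) = Rational(4019, 9)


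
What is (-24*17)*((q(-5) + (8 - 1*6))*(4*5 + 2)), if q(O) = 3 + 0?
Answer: -44880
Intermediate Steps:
q(O) = 3
(-24*17)*((q(-5) + (8 - 1*6))*(4*5 + 2)) = (-24*17)*((3 + (8 - 1*6))*(4*5 + 2)) = -408*(3 + (8 - 6))*(20 + 2) = -408*(3 + 2)*22 = -2040*22 = -408*110 = -44880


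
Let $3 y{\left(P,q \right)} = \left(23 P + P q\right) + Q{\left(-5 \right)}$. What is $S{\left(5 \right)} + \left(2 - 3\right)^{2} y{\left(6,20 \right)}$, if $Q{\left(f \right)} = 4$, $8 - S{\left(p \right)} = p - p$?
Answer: $\frac{286}{3} \approx 95.333$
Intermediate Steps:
$S{\left(p \right)} = 8$ ($S{\left(p \right)} = 8 - \left(p - p\right) = 8 - 0 = 8 + 0 = 8$)
$y{\left(P,q \right)} = \frac{4}{3} + \frac{23 P}{3} + \frac{P q}{3}$ ($y{\left(P,q \right)} = \frac{\left(23 P + P q\right) + 4}{3} = \frac{4 + 23 P + P q}{3} = \frac{4}{3} + \frac{23 P}{3} + \frac{P q}{3}$)
$S{\left(5 \right)} + \left(2 - 3\right)^{2} y{\left(6,20 \right)} = 8 + \left(2 - 3\right)^{2} \left(\frac{4}{3} + \frac{23}{3} \cdot 6 + \frac{1}{3} \cdot 6 \cdot 20\right) = 8 + \left(-1\right)^{2} \left(\frac{4}{3} + 46 + 40\right) = 8 + 1 \cdot \frac{262}{3} = 8 + \frac{262}{3} = \frac{286}{3}$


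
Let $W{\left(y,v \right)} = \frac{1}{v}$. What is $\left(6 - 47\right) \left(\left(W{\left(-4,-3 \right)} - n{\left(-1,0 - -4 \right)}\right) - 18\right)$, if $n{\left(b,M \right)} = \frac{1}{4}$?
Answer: $\frac{9143}{12} \approx 761.92$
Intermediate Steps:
$n{\left(b,M \right)} = \frac{1}{4}$
$\left(6 - 47\right) \left(\left(W{\left(-4,-3 \right)} - n{\left(-1,0 - -4 \right)}\right) - 18\right) = \left(6 - 47\right) \left(\left(\frac{1}{-3} - \frac{1}{4}\right) - 18\right) = - 41 \left(\left(- \frac{1}{3} - \frac{1}{4}\right) - 18\right) = - 41 \left(- \frac{7}{12} - 18\right) = \left(-41\right) \left(- \frac{223}{12}\right) = \frac{9143}{12}$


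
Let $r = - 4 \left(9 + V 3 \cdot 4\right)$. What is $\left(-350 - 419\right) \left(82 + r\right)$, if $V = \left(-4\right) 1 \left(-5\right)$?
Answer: $702866$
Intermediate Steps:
$V = 20$ ($V = \left(-4\right) \left(-5\right) = 20$)
$r = -996$ ($r = - 4 \left(9 + 20 \cdot 3 \cdot 4\right) = - 4 \left(9 + 60 \cdot 4\right) = - 4 \left(9 + 240\right) = \left(-4\right) 249 = -996$)
$\left(-350 - 419\right) \left(82 + r\right) = \left(-350 - 419\right) \left(82 - 996\right) = \left(-769\right) \left(-914\right) = 702866$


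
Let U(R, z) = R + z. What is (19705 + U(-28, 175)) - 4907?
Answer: 14945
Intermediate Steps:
(19705 + U(-28, 175)) - 4907 = (19705 + (-28 + 175)) - 4907 = (19705 + 147) - 4907 = 19852 - 4907 = 14945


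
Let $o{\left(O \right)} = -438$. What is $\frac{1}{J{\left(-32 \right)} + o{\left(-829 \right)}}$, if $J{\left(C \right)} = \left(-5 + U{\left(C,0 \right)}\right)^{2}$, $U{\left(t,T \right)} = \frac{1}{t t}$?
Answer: $- \frac{1048576}{433072127} \approx -0.0024212$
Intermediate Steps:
$U{\left(t,T \right)} = \frac{1}{t^{2}}$
$J{\left(C \right)} = \left(-5 + \frac{1}{C^{2}}\right)^{2}$
$\frac{1}{J{\left(-32 \right)} + o{\left(-829 \right)}} = \frac{1}{\frac{\left(-1 + 5 \left(-32\right)^{2}\right)^{2}}{1048576} - 438} = \frac{1}{\frac{\left(-1 + 5 \cdot 1024\right)^{2}}{1048576} - 438} = \frac{1}{\frac{\left(-1 + 5120\right)^{2}}{1048576} - 438} = \frac{1}{\frac{5119^{2}}{1048576} - 438} = \frac{1}{\frac{1}{1048576} \cdot 26204161 - 438} = \frac{1}{\frac{26204161}{1048576} - 438} = \frac{1}{- \frac{433072127}{1048576}} = - \frac{1048576}{433072127}$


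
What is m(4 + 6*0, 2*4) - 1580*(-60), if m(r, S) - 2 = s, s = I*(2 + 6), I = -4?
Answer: 94770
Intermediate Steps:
s = -32 (s = -4*(2 + 6) = -4*8 = -32)
m(r, S) = -30 (m(r, S) = 2 - 32 = -30)
m(4 + 6*0, 2*4) - 1580*(-60) = -30 - 1580*(-60) = -30 + 94800 = 94770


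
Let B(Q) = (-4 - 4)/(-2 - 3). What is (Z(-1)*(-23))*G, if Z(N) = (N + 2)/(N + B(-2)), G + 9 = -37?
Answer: 5290/3 ≈ 1763.3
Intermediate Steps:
G = -46 (G = -9 - 37 = -46)
B(Q) = 8/5 (B(Q) = -8/(-5) = -8*(-⅕) = 8/5)
Z(N) = (2 + N)/(8/5 + N) (Z(N) = (N + 2)/(N + 8/5) = (2 + N)/(8/5 + N))
(Z(-1)*(-23))*G = ((5*(2 - 1)/(8 + 5*(-1)))*(-23))*(-46) = ((5*1/(8 - 5))*(-23))*(-46) = ((5*1/3)*(-23))*(-46) = ((5*(⅓)*1)*(-23))*(-46) = ((5/3)*(-23))*(-46) = -115/3*(-46) = 5290/3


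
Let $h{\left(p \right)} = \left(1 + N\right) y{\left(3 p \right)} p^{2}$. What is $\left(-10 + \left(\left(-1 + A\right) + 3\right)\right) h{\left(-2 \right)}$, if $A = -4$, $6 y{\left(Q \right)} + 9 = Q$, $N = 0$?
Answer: $120$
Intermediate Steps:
$y{\left(Q \right)} = - \frac{3}{2} + \frac{Q}{6}$
$h{\left(p \right)} = p^{2} \left(- \frac{3}{2} + \frac{p}{2}\right)$ ($h{\left(p \right)} = \left(1 + 0\right) \left(- \frac{3}{2} + \frac{3 p}{6}\right) p^{2} = 1 \left(- \frac{3}{2} + \frac{p}{2}\right) p^{2} = \left(- \frac{3}{2} + \frac{p}{2}\right) p^{2} = p^{2} \left(- \frac{3}{2} + \frac{p}{2}\right)$)
$\left(-10 + \left(\left(-1 + A\right) + 3\right)\right) h{\left(-2 \right)} = \left(-10 + \left(\left(-1 - 4\right) + 3\right)\right) \frac{\left(-2\right)^{2} \left(-3 - 2\right)}{2} = \left(-10 + \left(-5 + 3\right)\right) \frac{1}{2} \cdot 4 \left(-5\right) = \left(-10 - 2\right) \left(-10\right) = \left(-12\right) \left(-10\right) = 120$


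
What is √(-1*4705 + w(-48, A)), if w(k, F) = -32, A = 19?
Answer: I*√4737 ≈ 68.826*I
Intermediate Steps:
√(-1*4705 + w(-48, A)) = √(-1*4705 - 32) = √(-4705 - 32) = √(-4737) = I*√4737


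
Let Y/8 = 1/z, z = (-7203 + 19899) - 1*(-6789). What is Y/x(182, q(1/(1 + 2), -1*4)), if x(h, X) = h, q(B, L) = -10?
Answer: 4/1773135 ≈ 2.2559e-6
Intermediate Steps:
z = 19485 (z = 12696 + 6789 = 19485)
Y = 8/19485 ≈ 0.00041057
Y/x(182, q(1/(1 + 2), -1*4)) = (8/19485)/182 = (8/19485)*(1/182) = 4/1773135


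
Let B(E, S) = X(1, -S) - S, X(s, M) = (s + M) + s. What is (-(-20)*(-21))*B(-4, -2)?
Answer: -2520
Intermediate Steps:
X(s, M) = M + 2*s (X(s, M) = (M + s) + s = M + 2*s)
B(E, S) = 2 - 2*S (B(E, S) = (-S + 2*1) - S = (-S + 2) - S = (2 - S) - S = 2 - 2*S)
(-(-20)*(-21))*B(-4, -2) = (-(-20)*(-21))*(2 - 2*(-2)) = (-20*21)*(2 + 4) = -420*6 = -2520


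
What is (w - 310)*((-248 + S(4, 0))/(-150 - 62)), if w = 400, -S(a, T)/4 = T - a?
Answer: 5220/53 ≈ 98.491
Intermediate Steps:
S(a, T) = -4*T + 4*a (S(a, T) = -4*(T - a) = -4*T + 4*a)
(w - 310)*((-248 + S(4, 0))/(-150 - 62)) = (400 - 310)*((-248 + (-4*0 + 4*4))/(-150 - 62)) = 90*((-248 + (0 + 16))/(-212)) = 90*((-248 + 16)*(-1/212)) = 90*(-232*(-1/212)) = 90*(58/53) = 5220/53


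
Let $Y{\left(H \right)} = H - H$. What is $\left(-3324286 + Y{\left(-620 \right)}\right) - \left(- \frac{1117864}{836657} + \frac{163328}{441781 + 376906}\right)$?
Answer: $- \frac{2277002855997982602}{684960209359} \approx -3.3243 \cdot 10^{6}$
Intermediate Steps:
$Y{\left(H \right)} = 0$
$\left(-3324286 + Y{\left(-620 \right)}\right) - \left(- \frac{1117864}{836657} + \frac{163328}{441781 + 376906}\right) = \left(-3324286 + 0\right) - \left(- \frac{1117864}{836657} + \frac{163328}{441781 + 376906}\right) = -3324286 - \left(- \frac{1117864}{836657} + \frac{163328}{818687}\right) = -3324286 + \left(\left(-163328\right) \frac{1}{818687} + \frac{1117864}{836657}\right) = -3324286 + \left(- \frac{163328}{818687} + \frac{1117864}{836657}\right) = -3324286 + \frac{778531210072}{684960209359} = - \frac{2277002855997982602}{684960209359}$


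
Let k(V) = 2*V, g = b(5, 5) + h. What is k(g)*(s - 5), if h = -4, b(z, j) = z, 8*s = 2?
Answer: -19/2 ≈ -9.5000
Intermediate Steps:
s = ¼ (s = (⅛)*2 = ¼ ≈ 0.25000)
g = 1 (g = 5 - 4 = 1)
k(g)*(s - 5) = (2*1)*(¼ - 5) = 2*(-19/4) = -19/2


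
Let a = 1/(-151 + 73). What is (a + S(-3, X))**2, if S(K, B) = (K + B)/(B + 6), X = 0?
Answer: 400/1521 ≈ 0.26298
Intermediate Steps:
a = -1/78 (a = 1/(-78) = -1/78 ≈ -0.012821)
S(K, B) = (B + K)/(6 + B)
(a + S(-3, X))**2 = (-1/78 + (0 - 3)/(6 + 0))**2 = (-1/78 - 3/6)**2 = (-1/78 + (1/6)*(-3))**2 = (-1/78 - 1/2)**2 = (-20/39)**2 = 400/1521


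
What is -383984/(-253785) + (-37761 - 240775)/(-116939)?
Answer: 115590963736/29677364115 ≈ 3.8949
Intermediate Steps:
-383984/(-253785) + (-37761 - 240775)/(-116939) = -383984*(-1/253785) - 278536*(-1/116939) = 383984/253785 + 278536/116939 = 115590963736/29677364115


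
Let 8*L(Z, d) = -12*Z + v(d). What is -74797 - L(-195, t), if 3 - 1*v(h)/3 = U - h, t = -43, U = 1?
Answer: -600593/8 ≈ -75074.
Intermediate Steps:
v(h) = 6 + 3*h (v(h) = 9 - 3*(1 - h) = 9 + (-3 + 3*h) = 6 + 3*h)
L(Z, d) = ¾ - 3*Z/2 + 3*d/8 (L(Z, d) = (-12*Z + (6 + 3*d))/8 = (6 - 12*Z + 3*d)/8 = ¾ - 3*Z/2 + 3*d/8)
-74797 - L(-195, t) = -74797 - (¾ - 3/2*(-195) + (3/8)*(-43)) = -74797 - (¾ + 585/2 - 129/8) = -74797 - 1*2217/8 = -74797 - 2217/8 = -600593/8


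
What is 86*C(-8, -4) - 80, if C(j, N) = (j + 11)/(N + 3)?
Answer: -338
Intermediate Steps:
C(j, N) = (11 + j)/(3 + N)
86*C(-8, -4) - 80 = 86*((11 - 8)/(3 - 4)) - 80 = 86*(3/(-1)) - 80 = 86*(-1*3) - 80 = 86*(-3) - 80 = -258 - 80 = -338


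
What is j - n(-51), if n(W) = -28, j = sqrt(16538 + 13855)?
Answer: 28 + 3*sqrt(3377) ≈ 202.34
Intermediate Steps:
j = 3*sqrt(3377) (j = sqrt(30393) = 3*sqrt(3377) ≈ 174.34)
j - n(-51) = 3*sqrt(3377) - 1*(-28) = 3*sqrt(3377) + 28 = 28 + 3*sqrt(3377)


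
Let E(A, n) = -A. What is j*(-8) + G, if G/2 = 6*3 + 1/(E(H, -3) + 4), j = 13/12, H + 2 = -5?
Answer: 908/33 ≈ 27.515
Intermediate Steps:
H = -7 (H = -2 - 5 = -7)
j = 13/12 (j = 13*(1/12) = 13/12 ≈ 1.0833)
G = 398/11 (G = 2*(6*3 + 1/(-1*(-7) + 4)) = 2*(18 + 1/(7 + 4)) = 2*(18 + 1/11) = 2*(199/11) = 398/11 ≈ 36.182)
j*(-8) + G = (13/12)*(-8) + 398/11 = -26/3 + 398/11 = 908/33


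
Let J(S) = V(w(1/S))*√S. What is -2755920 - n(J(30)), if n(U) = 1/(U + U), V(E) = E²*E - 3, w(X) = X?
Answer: -2755920 + 450*√30/80999 ≈ -2.7559e+6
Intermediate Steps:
V(E) = -3 + E³ (V(E) = E³ - 3 = -3 + E³)
J(S) = √S*(-3 + S⁻³) (J(S) = (-3 + (1/S)³)*√S = (-3 + S⁻³)*√S = √S*(-3 + S⁻³))
n(U) = 1/(2*U)
-2755920 - n(J(30)) = -2755920 - 1/(2*((1 - 3*30³)/30^(5/2))) = -2755920 - 1/(2*((√30/27000)*(1 - 3*27000))) = -2755920 - 1/(2*((√30/27000)*(1 - 81000))) = -2755920 - 1/(2*((√30/27000)*(-80999))) = -2755920 - 1/(2*((-80999*√30/27000))) = -2755920 - (-900*√30/80999)/2 = -2755920 - (-450)*√30/80999 = -2755920 + 450*√30/80999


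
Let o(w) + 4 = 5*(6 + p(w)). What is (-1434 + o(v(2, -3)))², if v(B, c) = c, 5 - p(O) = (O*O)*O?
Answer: 1557504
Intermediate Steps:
p(O) = 5 - O³ (p(O) = 5 - O*O*O = 5 - O²*O = 5 - O³)
o(w) = 51 - 5*w³ (o(w) = -4 + 5*(6 + (5 - w³)) = -4 + 5*(11 - w³) = -4 + (55 - 5*w³) = 51 - 5*w³)
(-1434 + o(v(2, -3)))² = (-1434 + (51 - 5*(-3)³))² = (-1434 + (51 - 5*(-27)))² = (-1434 + (51 + 135))² = (-1434 + 186)² = (-1248)² = 1557504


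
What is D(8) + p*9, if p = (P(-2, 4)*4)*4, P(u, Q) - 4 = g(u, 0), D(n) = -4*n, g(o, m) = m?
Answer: 544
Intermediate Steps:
P(u, Q) = 4 (P(u, Q) = 4 + 0 = 4)
p = 64 (p = (4*4)*4 = 16*4 = 64)
D(8) + p*9 = -4*8 + 64*9 = -32 + 576 = 544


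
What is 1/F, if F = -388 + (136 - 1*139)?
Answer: -1/391 ≈ -0.0025575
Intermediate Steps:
F = -391 (F = -388 + (136 - 139) = -388 - 3 = -391)
1/F = 1/(-391) = -1/391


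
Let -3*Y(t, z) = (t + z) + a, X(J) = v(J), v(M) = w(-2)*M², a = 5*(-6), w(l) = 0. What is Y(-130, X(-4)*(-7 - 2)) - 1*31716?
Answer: -94988/3 ≈ -31663.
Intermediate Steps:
a = -30
v(M) = 0 (v(M) = 0*M² = 0)
X(J) = 0
Y(t, z) = 10 - t/3 - z/3 (Y(t, z) = -((t + z) - 30)/3 = -(-30 + t + z)/3 = 10 - t/3 - z/3)
Y(-130, X(-4)*(-7 - 2)) - 1*31716 = (10 - ⅓*(-130) - 0*(-7 - 2)) - 1*31716 = (10 + 130/3 - 0*(-9)) - 31716 = (10 + 130/3 - ⅓*0) - 31716 = (10 + 130/3 + 0) - 31716 = 160/3 - 31716 = -94988/3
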